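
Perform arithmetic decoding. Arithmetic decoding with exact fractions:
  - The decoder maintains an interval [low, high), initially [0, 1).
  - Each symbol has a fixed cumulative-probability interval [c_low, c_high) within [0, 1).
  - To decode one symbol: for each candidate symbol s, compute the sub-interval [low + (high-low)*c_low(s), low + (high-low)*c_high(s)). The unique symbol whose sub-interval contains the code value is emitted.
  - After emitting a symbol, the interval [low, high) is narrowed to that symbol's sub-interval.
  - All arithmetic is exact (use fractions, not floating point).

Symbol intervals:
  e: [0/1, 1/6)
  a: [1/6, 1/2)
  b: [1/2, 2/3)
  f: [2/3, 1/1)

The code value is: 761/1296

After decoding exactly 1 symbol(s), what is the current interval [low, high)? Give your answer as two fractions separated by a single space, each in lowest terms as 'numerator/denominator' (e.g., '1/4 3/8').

Step 1: interval [0/1, 1/1), width = 1/1 - 0/1 = 1/1
  'e': [0/1 + 1/1*0/1, 0/1 + 1/1*1/6) = [0/1, 1/6)
  'a': [0/1 + 1/1*1/6, 0/1 + 1/1*1/2) = [1/6, 1/2)
  'b': [0/1 + 1/1*1/2, 0/1 + 1/1*2/3) = [1/2, 2/3) <- contains code 761/1296
  'f': [0/1 + 1/1*2/3, 0/1 + 1/1*1/1) = [2/3, 1/1)
  emit 'b', narrow to [1/2, 2/3)

Answer: 1/2 2/3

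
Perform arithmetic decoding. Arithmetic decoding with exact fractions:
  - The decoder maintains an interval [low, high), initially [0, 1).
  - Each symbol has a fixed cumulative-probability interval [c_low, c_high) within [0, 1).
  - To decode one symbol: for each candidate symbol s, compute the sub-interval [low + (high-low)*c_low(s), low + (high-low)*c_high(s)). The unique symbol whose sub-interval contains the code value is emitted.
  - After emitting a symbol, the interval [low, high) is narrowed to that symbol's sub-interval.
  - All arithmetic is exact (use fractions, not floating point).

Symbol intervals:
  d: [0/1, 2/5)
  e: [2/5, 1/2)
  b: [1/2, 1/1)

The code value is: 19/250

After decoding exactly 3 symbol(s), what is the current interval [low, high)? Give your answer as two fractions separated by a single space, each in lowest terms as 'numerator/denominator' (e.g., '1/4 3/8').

Answer: 8/125 2/25

Derivation:
Step 1: interval [0/1, 1/1), width = 1/1 - 0/1 = 1/1
  'd': [0/1 + 1/1*0/1, 0/1 + 1/1*2/5) = [0/1, 2/5) <- contains code 19/250
  'e': [0/1 + 1/1*2/5, 0/1 + 1/1*1/2) = [2/5, 1/2)
  'b': [0/1 + 1/1*1/2, 0/1 + 1/1*1/1) = [1/2, 1/1)
  emit 'd', narrow to [0/1, 2/5)
Step 2: interval [0/1, 2/5), width = 2/5 - 0/1 = 2/5
  'd': [0/1 + 2/5*0/1, 0/1 + 2/5*2/5) = [0/1, 4/25) <- contains code 19/250
  'e': [0/1 + 2/5*2/5, 0/1 + 2/5*1/2) = [4/25, 1/5)
  'b': [0/1 + 2/5*1/2, 0/1 + 2/5*1/1) = [1/5, 2/5)
  emit 'd', narrow to [0/1, 4/25)
Step 3: interval [0/1, 4/25), width = 4/25 - 0/1 = 4/25
  'd': [0/1 + 4/25*0/1, 0/1 + 4/25*2/5) = [0/1, 8/125)
  'e': [0/1 + 4/25*2/5, 0/1 + 4/25*1/2) = [8/125, 2/25) <- contains code 19/250
  'b': [0/1 + 4/25*1/2, 0/1 + 4/25*1/1) = [2/25, 4/25)
  emit 'e', narrow to [8/125, 2/25)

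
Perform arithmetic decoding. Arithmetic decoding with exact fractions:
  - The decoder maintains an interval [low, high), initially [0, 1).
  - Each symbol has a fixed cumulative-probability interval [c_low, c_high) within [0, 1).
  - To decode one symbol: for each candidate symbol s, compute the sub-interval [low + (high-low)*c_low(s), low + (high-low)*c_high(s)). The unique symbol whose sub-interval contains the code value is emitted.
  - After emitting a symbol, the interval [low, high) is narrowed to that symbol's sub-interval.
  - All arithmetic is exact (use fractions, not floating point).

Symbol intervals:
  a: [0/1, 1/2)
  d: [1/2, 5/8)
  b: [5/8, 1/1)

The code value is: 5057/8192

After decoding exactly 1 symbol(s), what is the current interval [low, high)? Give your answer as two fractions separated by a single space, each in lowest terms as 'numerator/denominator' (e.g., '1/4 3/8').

Answer: 1/2 5/8

Derivation:
Step 1: interval [0/1, 1/1), width = 1/1 - 0/1 = 1/1
  'a': [0/1 + 1/1*0/1, 0/1 + 1/1*1/2) = [0/1, 1/2)
  'd': [0/1 + 1/1*1/2, 0/1 + 1/1*5/8) = [1/2, 5/8) <- contains code 5057/8192
  'b': [0/1 + 1/1*5/8, 0/1 + 1/1*1/1) = [5/8, 1/1)
  emit 'd', narrow to [1/2, 5/8)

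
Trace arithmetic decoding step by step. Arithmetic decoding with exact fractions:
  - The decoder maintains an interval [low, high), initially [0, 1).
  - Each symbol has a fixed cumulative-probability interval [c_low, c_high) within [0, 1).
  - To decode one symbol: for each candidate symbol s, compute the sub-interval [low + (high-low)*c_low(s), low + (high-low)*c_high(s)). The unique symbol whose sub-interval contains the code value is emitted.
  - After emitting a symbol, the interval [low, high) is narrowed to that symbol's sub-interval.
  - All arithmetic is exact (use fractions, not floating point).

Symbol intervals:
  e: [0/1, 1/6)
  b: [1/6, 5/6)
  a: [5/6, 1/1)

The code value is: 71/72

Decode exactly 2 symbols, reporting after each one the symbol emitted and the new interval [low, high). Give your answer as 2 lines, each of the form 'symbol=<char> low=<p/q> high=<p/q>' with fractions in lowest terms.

Step 1: interval [0/1, 1/1), width = 1/1 - 0/1 = 1/1
  'e': [0/1 + 1/1*0/1, 0/1 + 1/1*1/6) = [0/1, 1/6)
  'b': [0/1 + 1/1*1/6, 0/1 + 1/1*5/6) = [1/6, 5/6)
  'a': [0/1 + 1/1*5/6, 0/1 + 1/1*1/1) = [5/6, 1/1) <- contains code 71/72
  emit 'a', narrow to [5/6, 1/1)
Step 2: interval [5/6, 1/1), width = 1/1 - 5/6 = 1/6
  'e': [5/6 + 1/6*0/1, 5/6 + 1/6*1/6) = [5/6, 31/36)
  'b': [5/6 + 1/6*1/6, 5/6 + 1/6*5/6) = [31/36, 35/36)
  'a': [5/6 + 1/6*5/6, 5/6 + 1/6*1/1) = [35/36, 1/1) <- contains code 71/72
  emit 'a', narrow to [35/36, 1/1)

Answer: symbol=a low=5/6 high=1/1
symbol=a low=35/36 high=1/1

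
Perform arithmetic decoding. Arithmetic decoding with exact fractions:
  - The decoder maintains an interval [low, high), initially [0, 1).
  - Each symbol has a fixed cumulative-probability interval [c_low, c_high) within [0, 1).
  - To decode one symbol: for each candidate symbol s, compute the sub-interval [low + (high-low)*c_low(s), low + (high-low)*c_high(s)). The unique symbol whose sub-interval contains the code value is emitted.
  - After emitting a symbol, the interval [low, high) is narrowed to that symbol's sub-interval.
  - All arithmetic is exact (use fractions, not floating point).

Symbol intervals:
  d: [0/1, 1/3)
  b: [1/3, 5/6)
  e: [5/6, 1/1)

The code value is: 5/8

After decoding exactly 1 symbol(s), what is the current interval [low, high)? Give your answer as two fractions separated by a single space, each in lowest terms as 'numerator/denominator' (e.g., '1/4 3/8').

Step 1: interval [0/1, 1/1), width = 1/1 - 0/1 = 1/1
  'd': [0/1 + 1/1*0/1, 0/1 + 1/1*1/3) = [0/1, 1/3)
  'b': [0/1 + 1/1*1/3, 0/1 + 1/1*5/6) = [1/3, 5/6) <- contains code 5/8
  'e': [0/1 + 1/1*5/6, 0/1 + 1/1*1/1) = [5/6, 1/1)
  emit 'b', narrow to [1/3, 5/6)

Answer: 1/3 5/6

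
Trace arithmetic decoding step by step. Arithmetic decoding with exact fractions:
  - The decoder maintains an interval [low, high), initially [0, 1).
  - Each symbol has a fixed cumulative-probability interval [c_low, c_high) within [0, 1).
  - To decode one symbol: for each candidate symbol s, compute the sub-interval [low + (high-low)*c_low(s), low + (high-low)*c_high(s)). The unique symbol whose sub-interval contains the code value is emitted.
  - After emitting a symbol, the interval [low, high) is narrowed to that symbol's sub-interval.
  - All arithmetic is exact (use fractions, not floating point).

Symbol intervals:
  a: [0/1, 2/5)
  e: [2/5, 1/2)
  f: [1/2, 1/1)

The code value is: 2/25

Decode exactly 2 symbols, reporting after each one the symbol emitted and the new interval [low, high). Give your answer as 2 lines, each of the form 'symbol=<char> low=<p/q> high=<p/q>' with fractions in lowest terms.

Answer: symbol=a low=0/1 high=2/5
symbol=a low=0/1 high=4/25

Derivation:
Step 1: interval [0/1, 1/1), width = 1/1 - 0/1 = 1/1
  'a': [0/1 + 1/1*0/1, 0/1 + 1/1*2/5) = [0/1, 2/5) <- contains code 2/25
  'e': [0/1 + 1/1*2/5, 0/1 + 1/1*1/2) = [2/5, 1/2)
  'f': [0/1 + 1/1*1/2, 0/1 + 1/1*1/1) = [1/2, 1/1)
  emit 'a', narrow to [0/1, 2/5)
Step 2: interval [0/1, 2/5), width = 2/5 - 0/1 = 2/5
  'a': [0/1 + 2/5*0/1, 0/1 + 2/5*2/5) = [0/1, 4/25) <- contains code 2/25
  'e': [0/1 + 2/5*2/5, 0/1 + 2/5*1/2) = [4/25, 1/5)
  'f': [0/1 + 2/5*1/2, 0/1 + 2/5*1/1) = [1/5, 2/5)
  emit 'a', narrow to [0/1, 4/25)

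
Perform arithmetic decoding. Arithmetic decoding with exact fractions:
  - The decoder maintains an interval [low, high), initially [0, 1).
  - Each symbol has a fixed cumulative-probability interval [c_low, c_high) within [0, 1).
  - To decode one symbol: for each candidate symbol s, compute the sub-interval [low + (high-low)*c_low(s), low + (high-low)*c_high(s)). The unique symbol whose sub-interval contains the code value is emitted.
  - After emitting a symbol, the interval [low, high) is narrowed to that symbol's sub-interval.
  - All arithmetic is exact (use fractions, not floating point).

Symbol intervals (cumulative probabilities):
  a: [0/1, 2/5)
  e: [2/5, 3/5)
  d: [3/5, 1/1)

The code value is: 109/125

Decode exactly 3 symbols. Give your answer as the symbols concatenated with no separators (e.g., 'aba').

Step 1: interval [0/1, 1/1), width = 1/1 - 0/1 = 1/1
  'a': [0/1 + 1/1*0/1, 0/1 + 1/1*2/5) = [0/1, 2/5)
  'e': [0/1 + 1/1*2/5, 0/1 + 1/1*3/5) = [2/5, 3/5)
  'd': [0/1 + 1/1*3/5, 0/1 + 1/1*1/1) = [3/5, 1/1) <- contains code 109/125
  emit 'd', narrow to [3/5, 1/1)
Step 2: interval [3/5, 1/1), width = 1/1 - 3/5 = 2/5
  'a': [3/5 + 2/5*0/1, 3/5 + 2/5*2/5) = [3/5, 19/25)
  'e': [3/5 + 2/5*2/5, 3/5 + 2/5*3/5) = [19/25, 21/25)
  'd': [3/5 + 2/5*3/5, 3/5 + 2/5*1/1) = [21/25, 1/1) <- contains code 109/125
  emit 'd', narrow to [21/25, 1/1)
Step 3: interval [21/25, 1/1), width = 1/1 - 21/25 = 4/25
  'a': [21/25 + 4/25*0/1, 21/25 + 4/25*2/5) = [21/25, 113/125) <- contains code 109/125
  'e': [21/25 + 4/25*2/5, 21/25 + 4/25*3/5) = [113/125, 117/125)
  'd': [21/25 + 4/25*3/5, 21/25 + 4/25*1/1) = [117/125, 1/1)
  emit 'a', narrow to [21/25, 113/125)

Answer: dda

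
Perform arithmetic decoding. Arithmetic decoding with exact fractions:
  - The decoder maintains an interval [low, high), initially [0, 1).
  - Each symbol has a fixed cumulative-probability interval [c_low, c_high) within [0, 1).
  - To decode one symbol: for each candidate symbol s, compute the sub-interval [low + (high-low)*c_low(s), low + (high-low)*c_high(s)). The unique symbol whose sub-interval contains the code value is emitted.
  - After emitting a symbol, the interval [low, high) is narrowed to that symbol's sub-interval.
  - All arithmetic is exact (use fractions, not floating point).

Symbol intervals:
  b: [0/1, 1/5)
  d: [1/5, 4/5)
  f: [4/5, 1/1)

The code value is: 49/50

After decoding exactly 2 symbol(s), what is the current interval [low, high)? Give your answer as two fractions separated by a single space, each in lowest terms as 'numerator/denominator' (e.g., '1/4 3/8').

Step 1: interval [0/1, 1/1), width = 1/1 - 0/1 = 1/1
  'b': [0/1 + 1/1*0/1, 0/1 + 1/1*1/5) = [0/1, 1/5)
  'd': [0/1 + 1/1*1/5, 0/1 + 1/1*4/5) = [1/5, 4/5)
  'f': [0/1 + 1/1*4/5, 0/1 + 1/1*1/1) = [4/5, 1/1) <- contains code 49/50
  emit 'f', narrow to [4/5, 1/1)
Step 2: interval [4/5, 1/1), width = 1/1 - 4/5 = 1/5
  'b': [4/5 + 1/5*0/1, 4/5 + 1/5*1/5) = [4/5, 21/25)
  'd': [4/5 + 1/5*1/5, 4/5 + 1/5*4/5) = [21/25, 24/25)
  'f': [4/5 + 1/5*4/5, 4/5 + 1/5*1/1) = [24/25, 1/1) <- contains code 49/50
  emit 'f', narrow to [24/25, 1/1)

Answer: 24/25 1/1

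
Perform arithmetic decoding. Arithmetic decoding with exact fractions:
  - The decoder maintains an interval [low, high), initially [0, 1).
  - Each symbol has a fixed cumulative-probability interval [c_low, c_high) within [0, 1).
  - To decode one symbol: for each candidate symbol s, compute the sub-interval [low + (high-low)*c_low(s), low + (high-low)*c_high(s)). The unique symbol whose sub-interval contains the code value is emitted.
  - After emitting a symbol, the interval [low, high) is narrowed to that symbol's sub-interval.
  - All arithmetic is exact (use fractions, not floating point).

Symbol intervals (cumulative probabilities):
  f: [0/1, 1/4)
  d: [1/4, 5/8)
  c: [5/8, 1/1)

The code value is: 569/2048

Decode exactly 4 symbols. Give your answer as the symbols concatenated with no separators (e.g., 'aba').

Step 1: interval [0/1, 1/1), width = 1/1 - 0/1 = 1/1
  'f': [0/1 + 1/1*0/1, 0/1 + 1/1*1/4) = [0/1, 1/4)
  'd': [0/1 + 1/1*1/4, 0/1 + 1/1*5/8) = [1/4, 5/8) <- contains code 569/2048
  'c': [0/1 + 1/1*5/8, 0/1 + 1/1*1/1) = [5/8, 1/1)
  emit 'd', narrow to [1/4, 5/8)
Step 2: interval [1/4, 5/8), width = 5/8 - 1/4 = 3/8
  'f': [1/4 + 3/8*0/1, 1/4 + 3/8*1/4) = [1/4, 11/32) <- contains code 569/2048
  'd': [1/4 + 3/8*1/4, 1/4 + 3/8*5/8) = [11/32, 31/64)
  'c': [1/4 + 3/8*5/8, 1/4 + 3/8*1/1) = [31/64, 5/8)
  emit 'f', narrow to [1/4, 11/32)
Step 3: interval [1/4, 11/32), width = 11/32 - 1/4 = 3/32
  'f': [1/4 + 3/32*0/1, 1/4 + 3/32*1/4) = [1/4, 35/128)
  'd': [1/4 + 3/32*1/4, 1/4 + 3/32*5/8) = [35/128, 79/256) <- contains code 569/2048
  'c': [1/4 + 3/32*5/8, 1/4 + 3/32*1/1) = [79/256, 11/32)
  emit 'd', narrow to [35/128, 79/256)
Step 4: interval [35/128, 79/256), width = 79/256 - 35/128 = 9/256
  'f': [35/128 + 9/256*0/1, 35/128 + 9/256*1/4) = [35/128, 289/1024) <- contains code 569/2048
  'd': [35/128 + 9/256*1/4, 35/128 + 9/256*5/8) = [289/1024, 605/2048)
  'c': [35/128 + 9/256*5/8, 35/128 + 9/256*1/1) = [605/2048, 79/256)
  emit 'f', narrow to [35/128, 289/1024)

Answer: dfdf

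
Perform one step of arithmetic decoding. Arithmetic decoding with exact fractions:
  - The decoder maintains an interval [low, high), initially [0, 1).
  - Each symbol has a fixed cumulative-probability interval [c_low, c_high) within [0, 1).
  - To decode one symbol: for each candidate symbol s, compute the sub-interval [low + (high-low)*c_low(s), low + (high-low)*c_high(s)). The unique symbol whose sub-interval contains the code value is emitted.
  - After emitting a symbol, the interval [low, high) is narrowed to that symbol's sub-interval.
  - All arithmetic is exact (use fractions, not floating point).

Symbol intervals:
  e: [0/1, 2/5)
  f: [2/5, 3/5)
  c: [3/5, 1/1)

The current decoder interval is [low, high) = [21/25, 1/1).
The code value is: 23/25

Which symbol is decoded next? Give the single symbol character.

Answer: f

Derivation:
Interval width = high − low = 1/1 − 21/25 = 4/25
Scaled code = (code − low) / width = (23/25 − 21/25) / 4/25 = 1/2
  e: [0/1, 2/5) 
  f: [2/5, 3/5) ← scaled code falls here ✓
  c: [3/5, 1/1) 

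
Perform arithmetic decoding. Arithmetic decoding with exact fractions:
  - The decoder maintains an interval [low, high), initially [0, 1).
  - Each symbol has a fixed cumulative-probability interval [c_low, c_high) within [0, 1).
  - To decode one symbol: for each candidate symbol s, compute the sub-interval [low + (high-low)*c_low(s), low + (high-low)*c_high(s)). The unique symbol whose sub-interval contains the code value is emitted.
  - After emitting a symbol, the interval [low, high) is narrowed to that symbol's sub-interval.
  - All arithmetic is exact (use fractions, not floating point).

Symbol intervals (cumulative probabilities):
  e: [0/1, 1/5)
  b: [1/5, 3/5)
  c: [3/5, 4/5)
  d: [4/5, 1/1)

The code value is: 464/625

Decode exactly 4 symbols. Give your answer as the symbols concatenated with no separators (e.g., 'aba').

Step 1: interval [0/1, 1/1), width = 1/1 - 0/1 = 1/1
  'e': [0/1 + 1/1*0/1, 0/1 + 1/1*1/5) = [0/1, 1/5)
  'b': [0/1 + 1/1*1/5, 0/1 + 1/1*3/5) = [1/5, 3/5)
  'c': [0/1 + 1/1*3/5, 0/1 + 1/1*4/5) = [3/5, 4/5) <- contains code 464/625
  'd': [0/1 + 1/1*4/5, 0/1 + 1/1*1/1) = [4/5, 1/1)
  emit 'c', narrow to [3/5, 4/5)
Step 2: interval [3/5, 4/5), width = 4/5 - 3/5 = 1/5
  'e': [3/5 + 1/5*0/1, 3/5 + 1/5*1/5) = [3/5, 16/25)
  'b': [3/5 + 1/5*1/5, 3/5 + 1/5*3/5) = [16/25, 18/25)
  'c': [3/5 + 1/5*3/5, 3/5 + 1/5*4/5) = [18/25, 19/25) <- contains code 464/625
  'd': [3/5 + 1/5*4/5, 3/5 + 1/5*1/1) = [19/25, 4/5)
  emit 'c', narrow to [18/25, 19/25)
Step 3: interval [18/25, 19/25), width = 19/25 - 18/25 = 1/25
  'e': [18/25 + 1/25*0/1, 18/25 + 1/25*1/5) = [18/25, 91/125)
  'b': [18/25 + 1/25*1/5, 18/25 + 1/25*3/5) = [91/125, 93/125) <- contains code 464/625
  'c': [18/25 + 1/25*3/5, 18/25 + 1/25*4/5) = [93/125, 94/125)
  'd': [18/25 + 1/25*4/5, 18/25 + 1/25*1/1) = [94/125, 19/25)
  emit 'b', narrow to [91/125, 93/125)
Step 4: interval [91/125, 93/125), width = 93/125 - 91/125 = 2/125
  'e': [91/125 + 2/125*0/1, 91/125 + 2/125*1/5) = [91/125, 457/625)
  'b': [91/125 + 2/125*1/5, 91/125 + 2/125*3/5) = [457/625, 461/625)
  'c': [91/125 + 2/125*3/5, 91/125 + 2/125*4/5) = [461/625, 463/625)
  'd': [91/125 + 2/125*4/5, 91/125 + 2/125*1/1) = [463/625, 93/125) <- contains code 464/625
  emit 'd', narrow to [463/625, 93/125)

Answer: ccbd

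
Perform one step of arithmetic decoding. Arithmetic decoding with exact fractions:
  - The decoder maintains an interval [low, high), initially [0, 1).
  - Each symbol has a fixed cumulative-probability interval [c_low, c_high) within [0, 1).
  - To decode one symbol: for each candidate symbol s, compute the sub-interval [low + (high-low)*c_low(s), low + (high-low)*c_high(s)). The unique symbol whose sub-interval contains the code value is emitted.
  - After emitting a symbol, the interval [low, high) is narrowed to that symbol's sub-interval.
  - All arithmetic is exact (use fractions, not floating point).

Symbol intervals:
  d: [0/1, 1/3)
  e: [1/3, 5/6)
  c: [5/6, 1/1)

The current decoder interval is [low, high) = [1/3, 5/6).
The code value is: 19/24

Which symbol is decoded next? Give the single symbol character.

Answer: c

Derivation:
Interval width = high − low = 5/6 − 1/3 = 1/2
Scaled code = (code − low) / width = (19/24 − 1/3) / 1/2 = 11/12
  d: [0/1, 1/3) 
  e: [1/3, 5/6) 
  c: [5/6, 1/1) ← scaled code falls here ✓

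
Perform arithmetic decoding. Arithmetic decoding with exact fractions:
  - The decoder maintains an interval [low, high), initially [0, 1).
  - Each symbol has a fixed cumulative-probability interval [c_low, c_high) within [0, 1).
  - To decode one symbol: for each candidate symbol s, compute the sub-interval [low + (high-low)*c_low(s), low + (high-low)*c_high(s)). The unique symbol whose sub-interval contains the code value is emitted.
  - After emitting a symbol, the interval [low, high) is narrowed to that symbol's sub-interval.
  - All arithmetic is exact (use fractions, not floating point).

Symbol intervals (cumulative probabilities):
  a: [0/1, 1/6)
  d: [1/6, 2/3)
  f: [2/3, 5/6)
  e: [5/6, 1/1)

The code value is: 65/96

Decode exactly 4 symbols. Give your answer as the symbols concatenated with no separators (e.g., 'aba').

Step 1: interval [0/1, 1/1), width = 1/1 - 0/1 = 1/1
  'a': [0/1 + 1/1*0/1, 0/1 + 1/1*1/6) = [0/1, 1/6)
  'd': [0/1 + 1/1*1/6, 0/1 + 1/1*2/3) = [1/6, 2/3)
  'f': [0/1 + 1/1*2/3, 0/1 + 1/1*5/6) = [2/3, 5/6) <- contains code 65/96
  'e': [0/1 + 1/1*5/6, 0/1 + 1/1*1/1) = [5/6, 1/1)
  emit 'f', narrow to [2/3, 5/6)
Step 2: interval [2/3, 5/6), width = 5/6 - 2/3 = 1/6
  'a': [2/3 + 1/6*0/1, 2/3 + 1/6*1/6) = [2/3, 25/36) <- contains code 65/96
  'd': [2/3 + 1/6*1/6, 2/3 + 1/6*2/3) = [25/36, 7/9)
  'f': [2/3 + 1/6*2/3, 2/3 + 1/6*5/6) = [7/9, 29/36)
  'e': [2/3 + 1/6*5/6, 2/3 + 1/6*1/1) = [29/36, 5/6)
  emit 'a', narrow to [2/3, 25/36)
Step 3: interval [2/3, 25/36), width = 25/36 - 2/3 = 1/36
  'a': [2/3 + 1/36*0/1, 2/3 + 1/36*1/6) = [2/3, 145/216)
  'd': [2/3 + 1/36*1/6, 2/3 + 1/36*2/3) = [145/216, 37/54) <- contains code 65/96
  'f': [2/3 + 1/36*2/3, 2/3 + 1/36*5/6) = [37/54, 149/216)
  'e': [2/3 + 1/36*5/6, 2/3 + 1/36*1/1) = [149/216, 25/36)
  emit 'd', narrow to [145/216, 37/54)
Step 4: interval [145/216, 37/54), width = 37/54 - 145/216 = 1/72
  'a': [145/216 + 1/72*0/1, 145/216 + 1/72*1/6) = [145/216, 97/144)
  'd': [145/216 + 1/72*1/6, 145/216 + 1/72*2/3) = [97/144, 49/72) <- contains code 65/96
  'f': [145/216 + 1/72*2/3, 145/216 + 1/72*5/6) = [49/72, 295/432)
  'e': [145/216 + 1/72*5/6, 145/216 + 1/72*1/1) = [295/432, 37/54)
  emit 'd', narrow to [97/144, 49/72)

Answer: fadd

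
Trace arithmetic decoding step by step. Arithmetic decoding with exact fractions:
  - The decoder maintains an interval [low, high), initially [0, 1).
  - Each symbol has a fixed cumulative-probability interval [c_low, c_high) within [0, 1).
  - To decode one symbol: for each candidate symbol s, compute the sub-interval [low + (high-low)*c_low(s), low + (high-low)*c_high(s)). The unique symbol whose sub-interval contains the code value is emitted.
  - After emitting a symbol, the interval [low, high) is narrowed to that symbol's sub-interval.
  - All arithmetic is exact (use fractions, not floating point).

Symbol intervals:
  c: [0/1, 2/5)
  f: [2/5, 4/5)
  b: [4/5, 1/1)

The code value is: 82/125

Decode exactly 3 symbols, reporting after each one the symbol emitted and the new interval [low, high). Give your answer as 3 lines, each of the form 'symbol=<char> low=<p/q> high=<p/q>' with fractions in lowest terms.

Answer: symbol=f low=2/5 high=4/5
symbol=f low=14/25 high=18/25
symbol=f low=78/125 high=86/125

Derivation:
Step 1: interval [0/1, 1/1), width = 1/1 - 0/1 = 1/1
  'c': [0/1 + 1/1*0/1, 0/1 + 1/1*2/5) = [0/1, 2/5)
  'f': [0/1 + 1/1*2/5, 0/1 + 1/1*4/5) = [2/5, 4/5) <- contains code 82/125
  'b': [0/1 + 1/1*4/5, 0/1 + 1/1*1/1) = [4/5, 1/1)
  emit 'f', narrow to [2/5, 4/5)
Step 2: interval [2/5, 4/5), width = 4/5 - 2/5 = 2/5
  'c': [2/5 + 2/5*0/1, 2/5 + 2/5*2/5) = [2/5, 14/25)
  'f': [2/5 + 2/5*2/5, 2/5 + 2/5*4/5) = [14/25, 18/25) <- contains code 82/125
  'b': [2/5 + 2/5*4/5, 2/5 + 2/5*1/1) = [18/25, 4/5)
  emit 'f', narrow to [14/25, 18/25)
Step 3: interval [14/25, 18/25), width = 18/25 - 14/25 = 4/25
  'c': [14/25 + 4/25*0/1, 14/25 + 4/25*2/5) = [14/25, 78/125)
  'f': [14/25 + 4/25*2/5, 14/25 + 4/25*4/5) = [78/125, 86/125) <- contains code 82/125
  'b': [14/25 + 4/25*4/5, 14/25 + 4/25*1/1) = [86/125, 18/25)
  emit 'f', narrow to [78/125, 86/125)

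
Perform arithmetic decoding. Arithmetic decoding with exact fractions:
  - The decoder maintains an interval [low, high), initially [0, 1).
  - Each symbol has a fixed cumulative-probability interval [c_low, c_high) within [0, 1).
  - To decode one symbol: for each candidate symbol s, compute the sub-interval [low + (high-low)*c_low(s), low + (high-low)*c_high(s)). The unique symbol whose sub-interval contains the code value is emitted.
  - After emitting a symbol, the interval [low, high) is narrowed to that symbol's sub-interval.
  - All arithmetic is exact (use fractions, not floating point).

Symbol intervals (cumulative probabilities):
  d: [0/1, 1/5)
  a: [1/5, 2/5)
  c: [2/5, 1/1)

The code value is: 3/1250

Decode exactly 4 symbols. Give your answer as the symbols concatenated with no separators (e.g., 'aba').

Step 1: interval [0/1, 1/1), width = 1/1 - 0/1 = 1/1
  'd': [0/1 + 1/1*0/1, 0/1 + 1/1*1/5) = [0/1, 1/5) <- contains code 3/1250
  'a': [0/1 + 1/1*1/5, 0/1 + 1/1*2/5) = [1/5, 2/5)
  'c': [0/1 + 1/1*2/5, 0/1 + 1/1*1/1) = [2/5, 1/1)
  emit 'd', narrow to [0/1, 1/5)
Step 2: interval [0/1, 1/5), width = 1/5 - 0/1 = 1/5
  'd': [0/1 + 1/5*0/1, 0/1 + 1/5*1/5) = [0/1, 1/25) <- contains code 3/1250
  'a': [0/1 + 1/5*1/5, 0/1 + 1/5*2/5) = [1/25, 2/25)
  'c': [0/1 + 1/5*2/5, 0/1 + 1/5*1/1) = [2/25, 1/5)
  emit 'd', narrow to [0/1, 1/25)
Step 3: interval [0/1, 1/25), width = 1/25 - 0/1 = 1/25
  'd': [0/1 + 1/25*0/1, 0/1 + 1/25*1/5) = [0/1, 1/125) <- contains code 3/1250
  'a': [0/1 + 1/25*1/5, 0/1 + 1/25*2/5) = [1/125, 2/125)
  'c': [0/1 + 1/25*2/5, 0/1 + 1/25*1/1) = [2/125, 1/25)
  emit 'd', narrow to [0/1, 1/125)
Step 4: interval [0/1, 1/125), width = 1/125 - 0/1 = 1/125
  'd': [0/1 + 1/125*0/1, 0/1 + 1/125*1/5) = [0/1, 1/625)
  'a': [0/1 + 1/125*1/5, 0/1 + 1/125*2/5) = [1/625, 2/625) <- contains code 3/1250
  'c': [0/1 + 1/125*2/5, 0/1 + 1/125*1/1) = [2/625, 1/125)
  emit 'a', narrow to [1/625, 2/625)

Answer: ddda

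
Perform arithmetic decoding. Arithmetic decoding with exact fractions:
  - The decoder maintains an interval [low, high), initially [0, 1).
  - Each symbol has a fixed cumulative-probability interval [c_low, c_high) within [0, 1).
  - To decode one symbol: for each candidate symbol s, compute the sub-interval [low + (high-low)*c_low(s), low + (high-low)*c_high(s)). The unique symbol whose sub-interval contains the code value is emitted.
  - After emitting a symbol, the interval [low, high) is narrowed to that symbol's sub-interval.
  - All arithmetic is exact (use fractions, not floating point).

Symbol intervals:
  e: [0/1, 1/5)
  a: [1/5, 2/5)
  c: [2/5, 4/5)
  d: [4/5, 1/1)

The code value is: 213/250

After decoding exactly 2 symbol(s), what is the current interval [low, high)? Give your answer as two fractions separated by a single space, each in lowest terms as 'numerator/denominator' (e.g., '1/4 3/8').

Step 1: interval [0/1, 1/1), width = 1/1 - 0/1 = 1/1
  'e': [0/1 + 1/1*0/1, 0/1 + 1/1*1/5) = [0/1, 1/5)
  'a': [0/1 + 1/1*1/5, 0/1 + 1/1*2/5) = [1/5, 2/5)
  'c': [0/1 + 1/1*2/5, 0/1 + 1/1*4/5) = [2/5, 4/5)
  'd': [0/1 + 1/1*4/5, 0/1 + 1/1*1/1) = [4/5, 1/1) <- contains code 213/250
  emit 'd', narrow to [4/5, 1/1)
Step 2: interval [4/5, 1/1), width = 1/1 - 4/5 = 1/5
  'e': [4/5 + 1/5*0/1, 4/5 + 1/5*1/5) = [4/5, 21/25)
  'a': [4/5 + 1/5*1/5, 4/5 + 1/5*2/5) = [21/25, 22/25) <- contains code 213/250
  'c': [4/5 + 1/5*2/5, 4/5 + 1/5*4/5) = [22/25, 24/25)
  'd': [4/5 + 1/5*4/5, 4/5 + 1/5*1/1) = [24/25, 1/1)
  emit 'a', narrow to [21/25, 22/25)

Answer: 21/25 22/25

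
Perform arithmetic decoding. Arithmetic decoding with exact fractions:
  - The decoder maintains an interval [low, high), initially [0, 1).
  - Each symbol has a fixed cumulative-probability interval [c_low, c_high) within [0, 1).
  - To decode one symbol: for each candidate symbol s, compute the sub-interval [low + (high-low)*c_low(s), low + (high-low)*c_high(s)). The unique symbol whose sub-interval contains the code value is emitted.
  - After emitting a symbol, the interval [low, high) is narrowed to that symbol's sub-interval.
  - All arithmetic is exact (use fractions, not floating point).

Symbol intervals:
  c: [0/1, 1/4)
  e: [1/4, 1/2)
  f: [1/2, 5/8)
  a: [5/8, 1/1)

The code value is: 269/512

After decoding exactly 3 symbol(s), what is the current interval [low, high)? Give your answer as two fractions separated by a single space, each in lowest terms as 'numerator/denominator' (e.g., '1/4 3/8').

Answer: 133/256 17/32

Derivation:
Step 1: interval [0/1, 1/1), width = 1/1 - 0/1 = 1/1
  'c': [0/1 + 1/1*0/1, 0/1 + 1/1*1/4) = [0/1, 1/4)
  'e': [0/1 + 1/1*1/4, 0/1 + 1/1*1/2) = [1/4, 1/2)
  'f': [0/1 + 1/1*1/2, 0/1 + 1/1*5/8) = [1/2, 5/8) <- contains code 269/512
  'a': [0/1 + 1/1*5/8, 0/1 + 1/1*1/1) = [5/8, 1/1)
  emit 'f', narrow to [1/2, 5/8)
Step 2: interval [1/2, 5/8), width = 5/8 - 1/2 = 1/8
  'c': [1/2 + 1/8*0/1, 1/2 + 1/8*1/4) = [1/2, 17/32) <- contains code 269/512
  'e': [1/2 + 1/8*1/4, 1/2 + 1/8*1/2) = [17/32, 9/16)
  'f': [1/2 + 1/8*1/2, 1/2 + 1/8*5/8) = [9/16, 37/64)
  'a': [1/2 + 1/8*5/8, 1/2 + 1/8*1/1) = [37/64, 5/8)
  emit 'c', narrow to [1/2, 17/32)
Step 3: interval [1/2, 17/32), width = 17/32 - 1/2 = 1/32
  'c': [1/2 + 1/32*0/1, 1/2 + 1/32*1/4) = [1/2, 65/128)
  'e': [1/2 + 1/32*1/4, 1/2 + 1/32*1/2) = [65/128, 33/64)
  'f': [1/2 + 1/32*1/2, 1/2 + 1/32*5/8) = [33/64, 133/256)
  'a': [1/2 + 1/32*5/8, 1/2 + 1/32*1/1) = [133/256, 17/32) <- contains code 269/512
  emit 'a', narrow to [133/256, 17/32)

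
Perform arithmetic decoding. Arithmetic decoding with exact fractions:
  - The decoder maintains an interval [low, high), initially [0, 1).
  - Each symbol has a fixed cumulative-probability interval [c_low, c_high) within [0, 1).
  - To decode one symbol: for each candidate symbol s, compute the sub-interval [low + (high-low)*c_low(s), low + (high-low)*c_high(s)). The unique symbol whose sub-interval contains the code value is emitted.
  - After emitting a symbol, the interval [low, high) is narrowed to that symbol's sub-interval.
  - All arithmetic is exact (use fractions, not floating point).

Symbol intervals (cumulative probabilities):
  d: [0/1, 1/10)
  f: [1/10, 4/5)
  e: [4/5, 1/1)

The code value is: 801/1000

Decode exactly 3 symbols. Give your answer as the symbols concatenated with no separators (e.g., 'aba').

Step 1: interval [0/1, 1/1), width = 1/1 - 0/1 = 1/1
  'd': [0/1 + 1/1*0/1, 0/1 + 1/1*1/10) = [0/1, 1/10)
  'f': [0/1 + 1/1*1/10, 0/1 + 1/1*4/5) = [1/10, 4/5)
  'e': [0/1 + 1/1*4/5, 0/1 + 1/1*1/1) = [4/5, 1/1) <- contains code 801/1000
  emit 'e', narrow to [4/5, 1/1)
Step 2: interval [4/5, 1/1), width = 1/1 - 4/5 = 1/5
  'd': [4/5 + 1/5*0/1, 4/5 + 1/5*1/10) = [4/5, 41/50) <- contains code 801/1000
  'f': [4/5 + 1/5*1/10, 4/5 + 1/5*4/5) = [41/50, 24/25)
  'e': [4/5 + 1/5*4/5, 4/5 + 1/5*1/1) = [24/25, 1/1)
  emit 'd', narrow to [4/5, 41/50)
Step 3: interval [4/5, 41/50), width = 41/50 - 4/5 = 1/50
  'd': [4/5 + 1/50*0/1, 4/5 + 1/50*1/10) = [4/5, 401/500) <- contains code 801/1000
  'f': [4/5 + 1/50*1/10, 4/5 + 1/50*4/5) = [401/500, 102/125)
  'e': [4/5 + 1/50*4/5, 4/5 + 1/50*1/1) = [102/125, 41/50)
  emit 'd', narrow to [4/5, 401/500)

Answer: edd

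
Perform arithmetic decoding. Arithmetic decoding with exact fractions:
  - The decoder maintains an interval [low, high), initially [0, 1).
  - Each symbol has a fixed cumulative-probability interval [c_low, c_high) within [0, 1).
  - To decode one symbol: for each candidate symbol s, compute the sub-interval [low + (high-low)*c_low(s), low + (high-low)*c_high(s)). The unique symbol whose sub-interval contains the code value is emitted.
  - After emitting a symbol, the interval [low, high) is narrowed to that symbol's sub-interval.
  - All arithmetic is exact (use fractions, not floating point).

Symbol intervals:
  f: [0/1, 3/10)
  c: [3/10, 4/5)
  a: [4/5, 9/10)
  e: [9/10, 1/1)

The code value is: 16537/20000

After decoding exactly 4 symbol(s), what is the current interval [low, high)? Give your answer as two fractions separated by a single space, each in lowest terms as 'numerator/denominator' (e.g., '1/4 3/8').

Answer: 8267/10000 827/1000

Derivation:
Step 1: interval [0/1, 1/1), width = 1/1 - 0/1 = 1/1
  'f': [0/1 + 1/1*0/1, 0/1 + 1/1*3/10) = [0/1, 3/10)
  'c': [0/1 + 1/1*3/10, 0/1 + 1/1*4/5) = [3/10, 4/5)
  'a': [0/1 + 1/1*4/5, 0/1 + 1/1*9/10) = [4/5, 9/10) <- contains code 16537/20000
  'e': [0/1 + 1/1*9/10, 0/1 + 1/1*1/1) = [9/10, 1/1)
  emit 'a', narrow to [4/5, 9/10)
Step 2: interval [4/5, 9/10), width = 9/10 - 4/5 = 1/10
  'f': [4/5 + 1/10*0/1, 4/5 + 1/10*3/10) = [4/5, 83/100) <- contains code 16537/20000
  'c': [4/5 + 1/10*3/10, 4/5 + 1/10*4/5) = [83/100, 22/25)
  'a': [4/5 + 1/10*4/5, 4/5 + 1/10*9/10) = [22/25, 89/100)
  'e': [4/5 + 1/10*9/10, 4/5 + 1/10*1/1) = [89/100, 9/10)
  emit 'f', narrow to [4/5, 83/100)
Step 3: interval [4/5, 83/100), width = 83/100 - 4/5 = 3/100
  'f': [4/5 + 3/100*0/1, 4/5 + 3/100*3/10) = [4/5, 809/1000)
  'c': [4/5 + 3/100*3/10, 4/5 + 3/100*4/5) = [809/1000, 103/125)
  'a': [4/5 + 3/100*4/5, 4/5 + 3/100*9/10) = [103/125, 827/1000) <- contains code 16537/20000
  'e': [4/5 + 3/100*9/10, 4/5 + 3/100*1/1) = [827/1000, 83/100)
  emit 'a', narrow to [103/125, 827/1000)
Step 4: interval [103/125, 827/1000), width = 827/1000 - 103/125 = 3/1000
  'f': [103/125 + 3/1000*0/1, 103/125 + 3/1000*3/10) = [103/125, 8249/10000)
  'c': [103/125 + 3/1000*3/10, 103/125 + 3/1000*4/5) = [8249/10000, 1033/1250)
  'a': [103/125 + 3/1000*4/5, 103/125 + 3/1000*9/10) = [1033/1250, 8267/10000)
  'e': [103/125 + 3/1000*9/10, 103/125 + 3/1000*1/1) = [8267/10000, 827/1000) <- contains code 16537/20000
  emit 'e', narrow to [8267/10000, 827/1000)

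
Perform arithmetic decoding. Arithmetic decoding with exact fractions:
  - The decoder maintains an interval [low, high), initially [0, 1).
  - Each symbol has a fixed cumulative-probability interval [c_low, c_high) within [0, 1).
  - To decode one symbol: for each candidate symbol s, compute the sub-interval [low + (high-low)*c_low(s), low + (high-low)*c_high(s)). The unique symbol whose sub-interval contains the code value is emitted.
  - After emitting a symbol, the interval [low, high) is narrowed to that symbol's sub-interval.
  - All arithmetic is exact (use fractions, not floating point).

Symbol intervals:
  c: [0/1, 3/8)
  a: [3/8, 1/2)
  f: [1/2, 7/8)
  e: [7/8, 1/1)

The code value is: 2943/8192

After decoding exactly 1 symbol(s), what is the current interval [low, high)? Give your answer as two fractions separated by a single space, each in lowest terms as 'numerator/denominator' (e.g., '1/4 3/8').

Answer: 0/1 3/8

Derivation:
Step 1: interval [0/1, 1/1), width = 1/1 - 0/1 = 1/1
  'c': [0/1 + 1/1*0/1, 0/1 + 1/1*3/8) = [0/1, 3/8) <- contains code 2943/8192
  'a': [0/1 + 1/1*3/8, 0/1 + 1/1*1/2) = [3/8, 1/2)
  'f': [0/1 + 1/1*1/2, 0/1 + 1/1*7/8) = [1/2, 7/8)
  'e': [0/1 + 1/1*7/8, 0/1 + 1/1*1/1) = [7/8, 1/1)
  emit 'c', narrow to [0/1, 3/8)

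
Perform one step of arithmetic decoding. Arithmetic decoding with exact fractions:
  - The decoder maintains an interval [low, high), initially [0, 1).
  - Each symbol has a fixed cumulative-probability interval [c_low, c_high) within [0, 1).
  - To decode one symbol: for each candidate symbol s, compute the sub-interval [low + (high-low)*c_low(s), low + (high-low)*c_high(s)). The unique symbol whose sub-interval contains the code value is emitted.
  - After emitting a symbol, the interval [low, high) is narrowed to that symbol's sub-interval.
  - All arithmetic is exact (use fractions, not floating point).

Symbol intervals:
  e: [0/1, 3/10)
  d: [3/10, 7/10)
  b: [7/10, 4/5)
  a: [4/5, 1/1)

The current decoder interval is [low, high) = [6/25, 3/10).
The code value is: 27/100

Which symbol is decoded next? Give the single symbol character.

Interval width = high − low = 3/10 − 6/25 = 3/50
Scaled code = (code − low) / width = (27/100 − 6/25) / 3/50 = 1/2
  e: [0/1, 3/10) 
  d: [3/10, 7/10) ← scaled code falls here ✓
  b: [7/10, 4/5) 
  a: [4/5, 1/1) 

Answer: d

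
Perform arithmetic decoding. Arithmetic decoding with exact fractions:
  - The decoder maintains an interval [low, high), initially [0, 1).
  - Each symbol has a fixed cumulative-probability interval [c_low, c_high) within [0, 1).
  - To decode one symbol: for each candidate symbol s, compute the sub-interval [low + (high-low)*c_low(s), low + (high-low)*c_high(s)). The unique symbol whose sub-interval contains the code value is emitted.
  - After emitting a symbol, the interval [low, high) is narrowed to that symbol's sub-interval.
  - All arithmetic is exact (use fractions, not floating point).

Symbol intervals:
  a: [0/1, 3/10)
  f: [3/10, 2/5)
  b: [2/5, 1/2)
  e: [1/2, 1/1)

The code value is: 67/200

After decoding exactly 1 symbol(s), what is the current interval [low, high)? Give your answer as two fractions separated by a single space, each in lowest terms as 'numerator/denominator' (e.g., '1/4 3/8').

Step 1: interval [0/1, 1/1), width = 1/1 - 0/1 = 1/1
  'a': [0/1 + 1/1*0/1, 0/1 + 1/1*3/10) = [0/1, 3/10)
  'f': [0/1 + 1/1*3/10, 0/1 + 1/1*2/5) = [3/10, 2/5) <- contains code 67/200
  'b': [0/1 + 1/1*2/5, 0/1 + 1/1*1/2) = [2/5, 1/2)
  'e': [0/1 + 1/1*1/2, 0/1 + 1/1*1/1) = [1/2, 1/1)
  emit 'f', narrow to [3/10, 2/5)

Answer: 3/10 2/5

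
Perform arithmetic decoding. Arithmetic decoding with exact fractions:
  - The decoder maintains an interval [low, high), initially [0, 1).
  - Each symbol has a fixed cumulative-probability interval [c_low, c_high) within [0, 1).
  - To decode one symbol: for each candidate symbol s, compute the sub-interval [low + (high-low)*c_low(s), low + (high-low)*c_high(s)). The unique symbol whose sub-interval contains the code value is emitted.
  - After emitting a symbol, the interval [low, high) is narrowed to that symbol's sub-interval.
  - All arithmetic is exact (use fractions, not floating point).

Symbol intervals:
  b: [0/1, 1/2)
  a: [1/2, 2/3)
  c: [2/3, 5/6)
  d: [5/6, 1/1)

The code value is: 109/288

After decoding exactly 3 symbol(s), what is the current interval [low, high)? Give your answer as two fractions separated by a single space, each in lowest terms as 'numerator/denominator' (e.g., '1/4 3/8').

Answer: 3/8 7/18

Derivation:
Step 1: interval [0/1, 1/1), width = 1/1 - 0/1 = 1/1
  'b': [0/1 + 1/1*0/1, 0/1 + 1/1*1/2) = [0/1, 1/2) <- contains code 109/288
  'a': [0/1 + 1/1*1/2, 0/1 + 1/1*2/3) = [1/2, 2/3)
  'c': [0/1 + 1/1*2/3, 0/1 + 1/1*5/6) = [2/3, 5/6)
  'd': [0/1 + 1/1*5/6, 0/1 + 1/1*1/1) = [5/6, 1/1)
  emit 'b', narrow to [0/1, 1/2)
Step 2: interval [0/1, 1/2), width = 1/2 - 0/1 = 1/2
  'b': [0/1 + 1/2*0/1, 0/1 + 1/2*1/2) = [0/1, 1/4)
  'a': [0/1 + 1/2*1/2, 0/1 + 1/2*2/3) = [1/4, 1/3)
  'c': [0/1 + 1/2*2/3, 0/1 + 1/2*5/6) = [1/3, 5/12) <- contains code 109/288
  'd': [0/1 + 1/2*5/6, 0/1 + 1/2*1/1) = [5/12, 1/2)
  emit 'c', narrow to [1/3, 5/12)
Step 3: interval [1/3, 5/12), width = 5/12 - 1/3 = 1/12
  'b': [1/3 + 1/12*0/1, 1/3 + 1/12*1/2) = [1/3, 3/8)
  'a': [1/3 + 1/12*1/2, 1/3 + 1/12*2/3) = [3/8, 7/18) <- contains code 109/288
  'c': [1/3 + 1/12*2/3, 1/3 + 1/12*5/6) = [7/18, 29/72)
  'd': [1/3 + 1/12*5/6, 1/3 + 1/12*1/1) = [29/72, 5/12)
  emit 'a', narrow to [3/8, 7/18)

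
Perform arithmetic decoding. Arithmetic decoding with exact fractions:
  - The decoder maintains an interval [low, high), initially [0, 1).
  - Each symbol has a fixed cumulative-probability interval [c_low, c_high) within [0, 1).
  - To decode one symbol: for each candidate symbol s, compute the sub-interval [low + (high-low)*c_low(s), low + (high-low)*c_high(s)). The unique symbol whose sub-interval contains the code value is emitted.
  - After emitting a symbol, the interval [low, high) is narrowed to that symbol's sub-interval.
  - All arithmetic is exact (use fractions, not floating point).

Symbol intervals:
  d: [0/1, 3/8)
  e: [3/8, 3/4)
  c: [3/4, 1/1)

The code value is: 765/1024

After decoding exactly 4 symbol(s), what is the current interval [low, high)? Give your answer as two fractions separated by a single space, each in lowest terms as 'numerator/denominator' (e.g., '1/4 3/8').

Step 1: interval [0/1, 1/1), width = 1/1 - 0/1 = 1/1
  'd': [0/1 + 1/1*0/1, 0/1 + 1/1*3/8) = [0/1, 3/8)
  'e': [0/1 + 1/1*3/8, 0/1 + 1/1*3/4) = [3/8, 3/4) <- contains code 765/1024
  'c': [0/1 + 1/1*3/4, 0/1 + 1/1*1/1) = [3/4, 1/1)
  emit 'e', narrow to [3/8, 3/4)
Step 2: interval [3/8, 3/4), width = 3/4 - 3/8 = 3/8
  'd': [3/8 + 3/8*0/1, 3/8 + 3/8*3/8) = [3/8, 33/64)
  'e': [3/8 + 3/8*3/8, 3/8 + 3/8*3/4) = [33/64, 21/32)
  'c': [3/8 + 3/8*3/4, 3/8 + 3/8*1/1) = [21/32, 3/4) <- contains code 765/1024
  emit 'c', narrow to [21/32, 3/4)
Step 3: interval [21/32, 3/4), width = 3/4 - 21/32 = 3/32
  'd': [21/32 + 3/32*0/1, 21/32 + 3/32*3/8) = [21/32, 177/256)
  'e': [21/32 + 3/32*3/8, 21/32 + 3/32*3/4) = [177/256, 93/128)
  'c': [21/32 + 3/32*3/4, 21/32 + 3/32*1/1) = [93/128, 3/4) <- contains code 765/1024
  emit 'c', narrow to [93/128, 3/4)
Step 4: interval [93/128, 3/4), width = 3/4 - 93/128 = 3/128
  'd': [93/128 + 3/128*0/1, 93/128 + 3/128*3/8) = [93/128, 753/1024)
  'e': [93/128 + 3/128*3/8, 93/128 + 3/128*3/4) = [753/1024, 381/512)
  'c': [93/128 + 3/128*3/4, 93/128 + 3/128*1/1) = [381/512, 3/4) <- contains code 765/1024
  emit 'c', narrow to [381/512, 3/4)

Answer: 381/512 3/4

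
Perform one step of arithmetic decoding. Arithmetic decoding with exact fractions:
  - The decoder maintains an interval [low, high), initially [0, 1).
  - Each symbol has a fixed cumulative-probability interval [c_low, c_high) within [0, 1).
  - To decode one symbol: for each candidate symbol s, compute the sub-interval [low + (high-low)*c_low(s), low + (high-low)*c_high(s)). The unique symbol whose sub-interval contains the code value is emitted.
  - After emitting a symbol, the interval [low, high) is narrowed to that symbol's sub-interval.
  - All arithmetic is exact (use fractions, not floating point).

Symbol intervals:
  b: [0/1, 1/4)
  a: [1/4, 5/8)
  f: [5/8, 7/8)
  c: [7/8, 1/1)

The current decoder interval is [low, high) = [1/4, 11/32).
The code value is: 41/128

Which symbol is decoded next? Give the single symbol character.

Answer: f

Derivation:
Interval width = high − low = 11/32 − 1/4 = 3/32
Scaled code = (code − low) / width = (41/128 − 1/4) / 3/32 = 3/4
  b: [0/1, 1/4) 
  a: [1/4, 5/8) 
  f: [5/8, 7/8) ← scaled code falls here ✓
  c: [7/8, 1/1) 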